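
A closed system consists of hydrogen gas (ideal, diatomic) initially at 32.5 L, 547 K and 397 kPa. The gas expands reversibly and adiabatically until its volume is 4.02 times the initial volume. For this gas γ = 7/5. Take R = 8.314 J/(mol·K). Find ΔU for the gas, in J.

n = P₁V₁/(RT₁) = 397×32.5/(8.314×547) = 2.84 mol.
Adiabatic: TV^(γ−1) = const ⇒ T₂ = 547×(0.249)^0.400 = 314 K; PV^γ = const ⇒ P₂ = 56.6 kPa.
For an ideal gas ΔU = nCvΔT with Cv = (5/2)R = 20.8 J/(mol·K).
ΔU = 2.84×20.8×(314−547) = -13800 J.

-13800 J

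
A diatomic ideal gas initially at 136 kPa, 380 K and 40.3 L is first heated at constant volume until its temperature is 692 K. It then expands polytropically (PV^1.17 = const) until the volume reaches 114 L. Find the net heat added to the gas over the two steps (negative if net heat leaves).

n = P₁V₁/(RT₁) = 136×40.3/(8.314×380) = 1.73 mol.
Step 1 — Isochoric: V stays 40.3 L; P/T = const ⇒ T₂ = 692 K, P₂ = 248 kPa.
W = 0 (no volume change).
ΔU = nCvΔT = 1.73×20.8×(692−380) = 11300 J.
Q = ΔU = 11300 J.
State after step 1: P = 248 kPa, V = 40.3 L, T = 692 K.
Step 2 — Polytropic n=1.17: T₂ = T₁(V₁/V₂)^(n−1) = 692×(0.354)^0.17 = 580 K; P₂ = P₁(V₁/V₂)^n = 73.4 kPa.
W = (P₁V₁−P₂V₂)/(n−1) = (248×40.3−73.4×114)/0.17 = 9510 J.
ΔU = nCvΔT = 1.73×20.8×(580−692) = -4040 J.
Q = ΔU + W = 5470 J.
Net over both steps: W = 9510 J, Q = 16700 J, ΔU = 7210 J.

16700 J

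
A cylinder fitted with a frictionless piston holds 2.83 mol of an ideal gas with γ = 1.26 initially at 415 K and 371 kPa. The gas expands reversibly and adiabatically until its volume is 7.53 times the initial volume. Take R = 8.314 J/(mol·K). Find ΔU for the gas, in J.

V₁ = nRT₁/P₁ = 2.83×8.314×415/371 = 26.3 L.
Adiabatic: TV^(γ−1) = const ⇒ T₂ = 415×(0.133)^0.260 = 246 K; PV^γ = const ⇒ P₂ = 29.1 kPa.
For an ideal gas ΔU = nCvΔT with Cv = R/(γ−1) = 32.0 J/(mol·K).
ΔU = 2.83×32.0×(246−415) = -15300 J.

-15300 J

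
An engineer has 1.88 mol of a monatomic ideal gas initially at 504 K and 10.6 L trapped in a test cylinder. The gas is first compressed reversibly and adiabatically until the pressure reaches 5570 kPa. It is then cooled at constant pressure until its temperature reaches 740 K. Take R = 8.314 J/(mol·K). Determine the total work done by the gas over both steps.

P₁ = nRT₁/V₁ = 1.88×8.314×504/10.6 = 743 kPa.
Step 1 — Adiabatic: T₂/T₁ = (P₂/P₁)^((γ−1)/γ) ⇒ T₂ = 504×(7.49)^0.400 = 1130 K; V₂ = 3.17 L.
ΔU = nCvΔT = 1.88×12.5×(1130−504) = 14600 J.
Q = 0 for an adiabatic process, so W = −ΔU = -14600 J.
State after step 1: P = 5570 kPa, V = 3.17 L, T = 1130 K.
Step 2 — Isobaric: P stays 5570 kPa; V/T = const ⇒ T₂ = 740 K, V₂ = 2.08 L.
W = PΔV = 5570×(2.08−3.17) kPa·L = -6070 J.
ΔU = nCvΔT = 1.88×12.5×(740−1130) = -9100 J.
Q = ΔU + W = nCpΔT = -15200 J.
Net over both steps: W = -20700 J, Q = -15200 J, ΔU = 5530 J.

-20700 J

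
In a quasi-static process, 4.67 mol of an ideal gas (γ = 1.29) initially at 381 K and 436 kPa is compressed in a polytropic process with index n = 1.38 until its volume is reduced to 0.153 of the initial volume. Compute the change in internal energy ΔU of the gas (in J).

V₁ = nRT₁/P₁ = 4.67×8.314×381/436 = 33.9 L.
Polytropic n=1.38: T₂ = T₁(V₁/V₂)^(n−1) = 381×(6.54)^0.38 = 778 K; P₂ = P₁(V₁/V₂)^n = 5820 kPa.
For an ideal gas ΔU = nCvΔT with Cv = R/(γ−1) = 28.7 J/(mol·K).
ΔU = 4.67×28.7×(778−381) = 53100 J.

53100 J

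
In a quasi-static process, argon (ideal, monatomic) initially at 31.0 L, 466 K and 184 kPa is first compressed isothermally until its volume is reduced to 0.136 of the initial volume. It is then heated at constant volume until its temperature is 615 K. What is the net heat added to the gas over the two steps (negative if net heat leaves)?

-8640 J

n = P₁V₁/(RT₁) = 184×31.0/(8.314×466) = 1.47 mol.
Step 1 — Isothermal: T stays 466 K; PV = const ⇒ V₂ = 4.22 L, P₂ = 1350 kPa.
ΔU = 0 (ideal gas, T constant).
W = nRT ln(V₂/V₁) = 1.47×8.314×466×ln(0.136) = -11400 J.
Q = ΔU + W = -11400 J.
State after step 1: P = 1350 kPa, V = 4.22 L, T = 466 K.
Step 2 — Isochoric: V stays 4.22 L; P/T = const ⇒ T₂ = 615 K, P₂ = 1790 kPa.
W = 0 (no volume change).
ΔU = nCvΔT = 1.47×12.5×(615−466) = 2740 J.
Q = ΔU = 2740 J.
Net over both steps: W = -11400 J, Q = -8640 J, ΔU = 2740 J.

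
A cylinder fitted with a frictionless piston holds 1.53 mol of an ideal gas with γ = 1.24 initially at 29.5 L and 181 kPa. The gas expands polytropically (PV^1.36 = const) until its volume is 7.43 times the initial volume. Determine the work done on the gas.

T₁ = P₁V₁/(nR) = 181×29.5/(1.53×8.314) = 420 K.
Polytropic n=1.36: T₂ = T₁(V₁/V₂)^(n−1) = 420×(0.135)^0.36 = 204 K; P₂ = P₁(V₁/V₂)^n = 11.8 kPa.
W = (P₁V₁−P₂V₂)/(n−1) = (181×29.5−11.8×219)/0.36 = 7630 J.
Work done on the gas = −W_by = -7630 J.

-7630 J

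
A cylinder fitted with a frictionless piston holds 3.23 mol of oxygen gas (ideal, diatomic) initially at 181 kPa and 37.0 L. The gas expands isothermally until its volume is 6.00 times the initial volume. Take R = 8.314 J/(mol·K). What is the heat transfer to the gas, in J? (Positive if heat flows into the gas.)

T₁ = P₁V₁/(nR) = 181×37.0/(3.23×8.314) = 249 K.
Isothermal: T stays 249 K; PV = const ⇒ V₂ = 222 L, P₂ = 30.2 kPa.
ΔU = 0 (ideal gas, T constant).
W = nRT ln(V₂/V₁) = 3.23×8.314×249×ln(6.00) = 12000 J.
Q = ΔU + W = 12000 J.

12000 J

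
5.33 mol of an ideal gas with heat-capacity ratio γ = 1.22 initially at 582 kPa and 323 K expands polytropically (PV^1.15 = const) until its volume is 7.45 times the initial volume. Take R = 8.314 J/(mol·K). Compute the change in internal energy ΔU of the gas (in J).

-16900 J

V₁ = nRT₁/P₁ = 5.33×8.314×323/582 = 24.6 L.
Polytropic n=1.15: T₂ = T₁(V₁/V₂)^(n−1) = 323×(0.134)^0.15 = 239 K; P₂ = P₁(V₁/V₂)^n = 57.8 kPa.
For an ideal gas ΔU = nCvΔT with Cv = R/(γ−1) = 37.8 J/(mol·K).
ΔU = 5.33×37.8×(239−323) = -16900 J.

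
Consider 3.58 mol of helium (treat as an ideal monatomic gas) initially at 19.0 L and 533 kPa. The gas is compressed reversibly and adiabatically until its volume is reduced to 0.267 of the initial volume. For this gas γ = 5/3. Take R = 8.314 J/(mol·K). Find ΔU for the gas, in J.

21400 J

T₁ = P₁V₁/(nR) = 533×19.0/(3.58×8.314) = 340 K.
Adiabatic: TV^(γ−1) = const ⇒ T₂ = 340×(3.75)^0.667 = 821 K; PV^γ = const ⇒ P₂ = 4810 kPa.
For an ideal gas ΔU = nCvΔT with Cv = (3/2)R = 12.5 J/(mol·K).
ΔU = 3.58×12.5×(821−340) = 21400 J.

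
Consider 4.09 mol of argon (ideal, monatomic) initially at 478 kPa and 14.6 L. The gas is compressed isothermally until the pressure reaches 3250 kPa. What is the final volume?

2.15 L

T₁ = P₁V₁/(nR) = 478×14.6/(4.09×8.314) = 205 K.
Isothermal: T stays 205 K; PV = const ⇒ V₂ = 2.15 L, P₂ = 3250 kPa.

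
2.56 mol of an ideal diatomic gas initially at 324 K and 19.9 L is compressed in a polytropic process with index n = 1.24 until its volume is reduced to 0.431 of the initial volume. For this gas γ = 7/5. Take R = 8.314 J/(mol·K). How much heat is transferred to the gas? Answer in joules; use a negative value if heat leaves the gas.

-2570 J

P₁ = nRT₁/V₁ = 2.56×8.314×324/19.9 = 347 kPa.
Polytropic n=1.24: T₂ = T₁(V₁/V₂)^(n−1) = 324×(2.32)^0.24 = 397 K; P₂ = P₁(V₁/V₂)^n = 984 kPa.
W = (P₁V₁−P₂V₂)/(n−1) = (347×19.9−984×8.58)/0.24 = -6430 J.
ΔU = nCvΔT = 2.56×20.8×(397−324) = 3860 J.
Q = ΔU + W = -2570 J.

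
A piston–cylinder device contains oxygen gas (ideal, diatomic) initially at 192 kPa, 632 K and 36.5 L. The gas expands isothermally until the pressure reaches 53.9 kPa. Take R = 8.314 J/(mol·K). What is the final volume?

Isothermal: T stays 632 K; PV = const ⇒ V₂ = 130 L, P₂ = 53.9 kPa.

130 L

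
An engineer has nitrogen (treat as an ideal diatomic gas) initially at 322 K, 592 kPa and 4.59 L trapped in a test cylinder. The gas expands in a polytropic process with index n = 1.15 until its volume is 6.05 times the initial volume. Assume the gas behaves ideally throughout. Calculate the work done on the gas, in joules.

n = P₁V₁/(RT₁) = 592×4.59/(8.314×322) = 1.02 mol.
Polytropic n=1.15: T₂ = T₁(V₁/V₂)^(n−1) = 322×(0.165)^0.15 = 246 K; P₂ = P₁(V₁/V₂)^n = 74.7 kPa.
W = (P₁V₁−P₂V₂)/(n−1) = (592×4.59−74.7×27.8)/0.15 = 4290 J.
Work done on the gas = −W_by = -4290 J.

-4290 J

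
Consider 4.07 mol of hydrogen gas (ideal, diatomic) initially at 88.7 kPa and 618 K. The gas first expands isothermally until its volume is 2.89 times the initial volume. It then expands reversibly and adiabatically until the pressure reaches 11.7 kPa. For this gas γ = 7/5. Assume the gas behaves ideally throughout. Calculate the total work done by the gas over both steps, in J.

34800 J

V₁ = nRT₁/P₁ = 4.07×8.314×618/88.7 = 236 L.
Step 1 — Isothermal: T stays 618 K; PV = const ⇒ V₂ = 681 L, P₂ = 30.7 kPa.
ΔU = 0 (ideal gas, T constant).
W = nRT ln(V₂/V₁) = 4.07×8.314×618×ln(2.89) = 22200 J.
Q = ΔU + W = 22200 J.
State after step 1: P = 30.7 kPa, V = 681 L, T = 618 K.
Step 2 — Adiabatic: T₂/T₁ = (P₂/P₁)^((γ−1)/γ) ⇒ T₂ = 618×(0.381)^0.286 = 469 K; V₂ = 1360 L.
ΔU = nCvΔT = 4.07×20.8×(469−618) = -12600 J.
Q = 0 for an adiabatic process, so W = −ΔU = 12600 J.
Net over both steps: W = 34800 J, Q = 22200 J, ΔU = -12600 J.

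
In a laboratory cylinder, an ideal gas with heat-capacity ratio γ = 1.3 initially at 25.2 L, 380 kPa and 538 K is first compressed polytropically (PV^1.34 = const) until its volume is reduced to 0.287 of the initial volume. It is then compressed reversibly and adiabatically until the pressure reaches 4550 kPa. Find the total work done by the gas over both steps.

-24900 J

n = P₁V₁/(RT₁) = 380×25.2/(8.314×538) = 2.14 mol.
Step 1 — Polytropic n=1.34: T₂ = T₁(V₁/V₂)^(n−1) = 538×(3.48)^0.34 = 822 K; P₂ = P₁(V₁/V₂)^n = 2020 kPa.
W = (P₁V₁−P₂V₂)/(n−1) = (380×25.2−2020×7.23)/0.34 = -14900 J.
ΔU = nCvΔT = 2.14×27.7×(822−538) = 16900 J.
Q = ΔU + W = 1990 J.
State after step 1: P = 2020 kPa, V = 7.23 L, T = 822 K.
Step 2 — Adiabatic: T₂/T₁ = (P₂/P₁)^((γ−1)/γ) ⇒ T₂ = 822×(2.25)^0.231 = 991 K; V₂ = 3.88 L.
ΔU = nCvΔT = 2.14×27.7×(991−822) = 10000 J.
Q = 0 for an adiabatic process, so W = −ΔU = -10000 J.
Net over both steps: W = -24900 J, Q = 1990 J, ΔU = 26900 J.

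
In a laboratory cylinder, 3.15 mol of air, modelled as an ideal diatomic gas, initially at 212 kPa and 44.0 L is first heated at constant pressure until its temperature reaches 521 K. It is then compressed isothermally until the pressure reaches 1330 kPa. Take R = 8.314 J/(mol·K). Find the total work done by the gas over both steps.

-20700 J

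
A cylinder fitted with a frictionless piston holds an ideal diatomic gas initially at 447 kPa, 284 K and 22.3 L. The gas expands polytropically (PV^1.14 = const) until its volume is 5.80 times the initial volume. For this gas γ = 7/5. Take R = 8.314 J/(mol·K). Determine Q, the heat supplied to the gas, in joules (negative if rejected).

10100 J

n = P₁V₁/(RT₁) = 447×22.3/(8.314×284) = 4.22 mol.
Polytropic n=1.14: T₂ = T₁(V₁/V₂)^(n−1) = 284×(0.172)^0.14 = 222 K; P₂ = P₁(V₁/V₂)^n = 60.3 kPa.
W = (P₁V₁−P₂V₂)/(n−1) = (447×22.3−60.3×129)/0.14 = 15500 J.
ΔU = nCvΔT = 4.22×20.8×(222−284) = -5440 J.
Q = ΔU + W = 10100 J.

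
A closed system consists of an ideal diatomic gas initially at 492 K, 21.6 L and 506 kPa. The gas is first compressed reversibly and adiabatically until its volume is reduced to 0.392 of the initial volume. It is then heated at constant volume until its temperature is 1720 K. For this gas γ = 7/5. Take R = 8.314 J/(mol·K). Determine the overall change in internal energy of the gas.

n = P₁V₁/(RT₁) = 506×21.6/(8.314×492) = 2.67 mol.
Step 1 — Adiabatic: TV^(γ−1) = const ⇒ T₂ = 492×(2.55)^0.400 = 716 K; PV^γ = const ⇒ P₂ = 1880 kPa.
ΔU = nCvΔT = 2.67×20.8×(716−492) = 12400 J.
Q = 0 for an adiabatic process, so W = −ΔU = -12400 J.
State after step 1: P = 1880 kPa, V = 8.47 L, T = 716 K.
Step 2 — Isochoric: V stays 8.47 L; P/T = const ⇒ T₂ = 1720 K, P₂ = 4510 kPa.
W = 0 (no volume change).
ΔU = nCvΔT = 2.67×20.8×(1720−716) = 55800 J.
Q = ΔU = 55800 J.
Net over both steps: W = -12400 J, Q = 55800 J, ΔU = 68200 J.

68200 J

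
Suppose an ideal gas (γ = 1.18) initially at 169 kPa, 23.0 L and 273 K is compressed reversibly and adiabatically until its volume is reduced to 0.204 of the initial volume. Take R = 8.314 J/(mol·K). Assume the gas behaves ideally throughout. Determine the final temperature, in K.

Adiabatic: TV^(γ−1) = const ⇒ T₂ = 273×(4.90)^0.180 = 363 K; PV^γ = const ⇒ P₂ = 1100 kPa.

363 K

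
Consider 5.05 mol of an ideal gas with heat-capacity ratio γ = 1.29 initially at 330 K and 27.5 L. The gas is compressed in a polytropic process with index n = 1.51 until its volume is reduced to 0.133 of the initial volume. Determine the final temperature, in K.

923 K

P₁ = nRT₁/V₁ = 5.05×8.314×330/27.5 = 504 kPa.
Polytropic n=1.51: T₂ = T₁(V₁/V₂)^(n−1) = 330×(7.52)^0.51 = 923 K; P₂ = P₁(V₁/V₂)^n = 10600 kPa.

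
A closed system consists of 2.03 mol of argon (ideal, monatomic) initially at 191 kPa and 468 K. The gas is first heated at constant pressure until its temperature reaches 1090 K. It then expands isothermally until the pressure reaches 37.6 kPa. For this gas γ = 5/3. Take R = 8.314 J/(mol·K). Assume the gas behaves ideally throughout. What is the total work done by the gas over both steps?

40400 J

V₁ = nRT₁/P₁ = 2.03×8.314×468/191 = 41.4 L.
Step 1 — Isobaric: P stays 191 kPa; V/T = const ⇒ T₂ = 1090 K, V₂ = 96.3 L.
W = PΔV = 191×(96.3−41.4) kPa·L = 10500 J.
ΔU = nCvΔT = 2.03×12.5×(1090−468) = 15700 J.
Q = ΔU + W = nCpΔT = 26200 J.
State after step 1: P = 191 kPa, V = 96.3 L, T = 1090 K.
Step 2 — Isothermal: T stays 1090 K; PV = const ⇒ V₂ = 489 L, P₂ = 37.6 kPa.
ΔU = 0 (ideal gas, T constant).
W = nRT ln(V₂/V₁) = 2.03×8.314×1090×ln(5.08) = 29900 J.
Q = ΔU + W = 29900 J.
Net over both steps: W = 40400 J, Q = 56100 J, ΔU = 15700 J.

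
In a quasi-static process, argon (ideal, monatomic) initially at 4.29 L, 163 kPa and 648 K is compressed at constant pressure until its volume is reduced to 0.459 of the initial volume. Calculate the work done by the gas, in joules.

n = P₁V₁/(RT₁) = 163×4.29/(8.314×648) = 0.130 mol.
Isobaric: P stays 163 kPa; V/T = const ⇒ T₂ = 297 K, V₂ = 1.97 L.
W = PΔV = 163×(1.97−4.29) kPa·L = -378 J.

-378 J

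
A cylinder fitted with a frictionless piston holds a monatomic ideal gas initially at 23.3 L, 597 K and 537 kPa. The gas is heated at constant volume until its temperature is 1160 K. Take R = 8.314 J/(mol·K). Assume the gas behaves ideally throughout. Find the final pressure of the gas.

1040 kPa

Isochoric: V stays 23.3 L; P/T = const ⇒ T₂ = 1160 K, P₂ = 1040 kPa.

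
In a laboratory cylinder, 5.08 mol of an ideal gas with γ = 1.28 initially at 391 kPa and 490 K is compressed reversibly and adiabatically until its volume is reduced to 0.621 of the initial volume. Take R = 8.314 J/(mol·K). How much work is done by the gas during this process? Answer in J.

V₁ = nRT₁/P₁ = 5.08×8.314×490/391 = 52.9 L.
Adiabatic: TV^(γ−1) = const ⇒ T₂ = 490×(1.61)^0.280 = 560 K; PV^γ = const ⇒ P₂ = 719 kPa.
ΔU = nCvΔT = 5.08×29.7×(560−490) = 10500 J.
Q = 0 for an adiabatic process, so W = −ΔU = -10500 J.

-10500 J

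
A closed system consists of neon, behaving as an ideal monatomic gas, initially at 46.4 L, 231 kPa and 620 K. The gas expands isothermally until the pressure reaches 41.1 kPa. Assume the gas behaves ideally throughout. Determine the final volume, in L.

261 L

Isothermal: T stays 620 K; PV = const ⇒ V₂ = 261 L, P₂ = 41.1 kPa.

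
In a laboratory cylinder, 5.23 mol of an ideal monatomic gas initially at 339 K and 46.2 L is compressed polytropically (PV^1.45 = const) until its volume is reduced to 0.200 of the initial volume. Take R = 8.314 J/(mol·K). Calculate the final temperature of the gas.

699 K

P₁ = nRT₁/V₁ = 5.23×8.314×339/46.2 = 319 kPa.
Polytropic n=1.45: T₂ = T₁(V₁/V₂)^(n−1) = 339×(5.00)^0.45 = 699 K; P₂ = P₁(V₁/V₂)^n = 3290 kPa.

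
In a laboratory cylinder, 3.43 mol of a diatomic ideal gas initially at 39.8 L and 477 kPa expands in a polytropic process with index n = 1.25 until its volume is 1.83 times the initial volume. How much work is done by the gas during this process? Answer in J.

T₁ = P₁V₁/(nR) = 477×39.8/(3.43×8.314) = 666 K.
Polytropic n=1.25: T₂ = T₁(V₁/V₂)^(n−1) = 666×(0.546)^0.25 = 572 K; P₂ = P₁(V₁/V₂)^n = 224 kPa.
W = (P₁V₁−P₂V₂)/(n−1) = (477×39.8−224×72.8)/0.25 = 10600 J.

10600 J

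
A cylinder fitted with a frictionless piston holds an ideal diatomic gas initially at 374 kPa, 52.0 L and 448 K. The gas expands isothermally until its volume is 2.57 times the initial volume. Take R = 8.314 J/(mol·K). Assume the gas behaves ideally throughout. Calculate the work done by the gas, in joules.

18400 J

n = P₁V₁/(RT₁) = 374×52.0/(8.314×448) = 5.22 mol.
Isothermal: T stays 448 K; PV = const ⇒ V₂ = 134 L, P₂ = 146 kPa.
W = nRT ln(V₂/V₁) = 5.22×8.314×448×ln(2.57) = 18400 J.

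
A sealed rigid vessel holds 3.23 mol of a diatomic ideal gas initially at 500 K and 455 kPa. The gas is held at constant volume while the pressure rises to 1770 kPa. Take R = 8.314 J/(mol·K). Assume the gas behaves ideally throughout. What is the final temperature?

1950 K

V₁ = nRT₁/P₁ = 3.23×8.314×500/455 = 29.5 L.
Isochoric: V stays 29.5 L; P/T = const ⇒ T₂ = 1950 K, P₂ = 1770 kPa.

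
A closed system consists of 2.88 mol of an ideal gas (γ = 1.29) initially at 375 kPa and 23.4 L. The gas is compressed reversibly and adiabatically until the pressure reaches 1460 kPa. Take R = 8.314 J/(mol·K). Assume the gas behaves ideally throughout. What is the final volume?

8.16 L

T₁ = P₁V₁/(nR) = 375×23.4/(2.88×8.314) = 366 K.
Adiabatic: T₂/T₁ = (P₂/P₁)^((γ−1)/γ) ⇒ T₂ = 366×(3.89)^0.225 = 497 K; V₂ = 8.16 L.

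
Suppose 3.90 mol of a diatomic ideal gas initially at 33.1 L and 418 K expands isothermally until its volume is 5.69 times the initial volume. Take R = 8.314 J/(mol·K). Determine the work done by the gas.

P₁ = nRT₁/V₁ = 3.90×8.314×418/33.1 = 409 kPa.
Isothermal: T stays 418 K; PV = const ⇒ V₂ = 188 L, P₂ = 72.0 kPa.
W = nRT ln(V₂/V₁) = 3.90×8.314×418×ln(5.69) = 23600 J.

23600 J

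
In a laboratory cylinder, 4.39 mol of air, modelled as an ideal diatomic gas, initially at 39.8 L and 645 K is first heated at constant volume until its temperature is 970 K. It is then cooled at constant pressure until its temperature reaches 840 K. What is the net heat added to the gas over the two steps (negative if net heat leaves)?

13000 J

P₁ = nRT₁/V₁ = 4.39×8.314×645/39.8 = 591 kPa.
Step 1 — Isochoric: V stays 39.8 L; P/T = const ⇒ T₂ = 970 K, P₂ = 890 kPa.
W = 0 (no volume change).
ΔU = nCvΔT = 4.39×20.8×(970−645) = 29700 J.
Q = ΔU = 29700 J.
State after step 1: P = 890 kPa, V = 39.8 L, T = 970 K.
Step 2 — Isobaric: P stays 890 kPa; V/T = const ⇒ T₂ = 840 K, V₂ = 34.5 L.
W = PΔV = 890×(34.5−39.8) kPa·L = -4740 J.
ΔU = nCvΔT = 4.39×20.8×(840−970) = -11900 J.
Q = ΔU + W = nCpΔT = -16600 J.
Net over both steps: W = -4740 J, Q = 13000 J, ΔU = 17800 J.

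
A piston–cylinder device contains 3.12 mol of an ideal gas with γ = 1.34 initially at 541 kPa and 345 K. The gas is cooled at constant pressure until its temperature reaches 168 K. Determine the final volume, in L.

8.06 L

V₁ = nRT₁/P₁ = 3.12×8.314×345/541 = 16.5 L.
Isobaric: P stays 541 kPa; V/T = const ⇒ T₂ = 168 K, V₂ = 8.06 L.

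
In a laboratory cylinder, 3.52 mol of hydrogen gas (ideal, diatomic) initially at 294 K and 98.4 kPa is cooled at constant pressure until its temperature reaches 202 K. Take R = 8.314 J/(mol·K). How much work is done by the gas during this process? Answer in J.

-2690 J

V₁ = nRT₁/P₁ = 3.52×8.314×294/98.4 = 87.4 L.
Isobaric: P stays 98.4 kPa; V/T = const ⇒ T₂ = 202 K, V₂ = 60.1 L.
W = PΔV = 98.4×(60.1−87.4) kPa·L = -2690 J.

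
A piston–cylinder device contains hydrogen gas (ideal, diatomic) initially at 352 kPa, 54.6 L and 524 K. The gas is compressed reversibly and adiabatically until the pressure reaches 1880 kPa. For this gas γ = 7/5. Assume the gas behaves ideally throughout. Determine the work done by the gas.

-29500 J

n = P₁V₁/(RT₁) = 352×54.6/(8.314×524) = 4.41 mol.
Adiabatic: T₂/T₁ = (P₂/P₁)^((γ−1)/γ) ⇒ T₂ = 524×(5.34)^0.286 = 846 K; V₂ = 16.5 L.
ΔU = nCvΔT = 4.41×20.8×(846−524) = 29500 J.
Q = 0 for an adiabatic process, so W = −ΔU = -29500 J.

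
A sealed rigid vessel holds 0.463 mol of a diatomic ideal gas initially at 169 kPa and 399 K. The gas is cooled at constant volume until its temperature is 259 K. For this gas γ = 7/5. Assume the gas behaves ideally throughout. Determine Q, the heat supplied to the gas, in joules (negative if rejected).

-1350 J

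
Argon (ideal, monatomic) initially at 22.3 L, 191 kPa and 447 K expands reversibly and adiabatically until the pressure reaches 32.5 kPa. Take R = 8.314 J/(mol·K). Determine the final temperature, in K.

Adiabatic: T₂/T₁ = (P₂/P₁)^((γ−1)/γ) ⇒ T₂ = 447×(0.170)^0.400 = 220 K; V₂ = 64.5 L.

220 K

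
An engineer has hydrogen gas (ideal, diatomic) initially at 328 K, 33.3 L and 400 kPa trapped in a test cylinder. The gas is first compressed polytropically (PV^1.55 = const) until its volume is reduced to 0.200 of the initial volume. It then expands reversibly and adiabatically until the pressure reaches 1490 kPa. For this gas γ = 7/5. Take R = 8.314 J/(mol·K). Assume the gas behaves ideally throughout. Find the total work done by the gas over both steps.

n = P₁V₁/(RT₁) = 400×33.3/(8.314×328) = 4.88 mol.
Step 1 — Polytropic n=1.55: T₂ = T₁(V₁/V₂)^(n−1) = 328×(5.00)^0.55 = 795 K; P₂ = P₁(V₁/V₂)^n = 4850 kPa.
W = (P₁V₁−P₂V₂)/(n−1) = (400×33.3−4850×6.66)/0.55 = -34500 J.
ΔU = nCvΔT = 4.88×20.8×(795−328) = 47400 J.
Q = ΔU + W = 12900 J.
State after step 1: P = 4850 kPa, V = 6.66 L, T = 795 K.
Step 2 — Adiabatic: T₂/T₁ = (P₂/P₁)^((γ−1)/γ) ⇒ T₂ = 795×(0.307)^0.286 = 567 K; V₂ = 15.5 L.
ΔU = nCvΔT = 4.88×20.8×(567−795) = -23100 J.
Q = 0 for an adiabatic process, so W = −ΔU = 23100 J.
Net over both steps: W = -11400 J, Q = 12900 J, ΔU = 24300 J.

-11400 J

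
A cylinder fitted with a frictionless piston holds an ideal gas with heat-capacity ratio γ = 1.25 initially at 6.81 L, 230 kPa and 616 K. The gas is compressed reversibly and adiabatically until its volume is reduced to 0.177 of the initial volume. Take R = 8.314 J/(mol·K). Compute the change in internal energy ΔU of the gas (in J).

n = P₁V₁/(RT₁) = 230×6.81/(8.314×616) = 0.306 mol.
Adiabatic: TV^(γ−1) = const ⇒ T₂ = 616×(5.65)^0.250 = 950 K; PV^γ = const ⇒ P₂ = 2000 kPa.
For an ideal gas ΔU = nCvΔT with Cv = R/(γ−1) = 33.3 J/(mol·K).
ΔU = 0.306×33.3×(950−616) = 3390 J.

3390 J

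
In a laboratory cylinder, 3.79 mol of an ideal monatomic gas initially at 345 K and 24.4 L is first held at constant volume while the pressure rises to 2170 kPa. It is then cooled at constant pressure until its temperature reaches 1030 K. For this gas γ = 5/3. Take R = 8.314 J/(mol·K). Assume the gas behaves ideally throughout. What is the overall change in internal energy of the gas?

32400 J

P₁ = nRT₁/V₁ = 3.79×8.314×345/24.4 = 446 kPa.
Step 1 — Isochoric: V stays 24.4 L; P/T = const ⇒ T₂ = 1680 K, P₂ = 2170 kPa.
W = 0 (no volume change).
ΔU = nCvΔT = 3.79×12.5×(1680−345) = 63100 J.
Q = ΔU = 63100 J.
State after step 1: P = 2170 kPa, V = 24.4 L, T = 1680 K.
Step 2 — Isobaric: P stays 2170 kPa; V/T = const ⇒ T₂ = 1030 K, V₂ = 15.0 L.
W = PΔV = 2170×(15.0−24.4) kPa·L = -20500 J.
ΔU = nCvΔT = 3.79×12.5×(1030−1680) = -30700 J.
Q = ΔU + W = nCpΔT = -51200 J.
Net over both steps: W = -20500 J, Q = 11900 J, ΔU = 32400 J.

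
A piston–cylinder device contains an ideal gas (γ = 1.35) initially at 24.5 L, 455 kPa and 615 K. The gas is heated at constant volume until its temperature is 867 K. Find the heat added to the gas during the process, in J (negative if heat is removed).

13100 J

n = P₁V₁/(RT₁) = 455×24.5/(8.314×615) = 2.18 mol.
Isochoric: V stays 24.5 L; P/T = const ⇒ T₂ = 867 K, P₂ = 641 kPa.
W = 0 (no volume change).
ΔU = nCvΔT = 2.18×23.8×(867−615) = 13100 J.
Q = ΔU = 13100 J.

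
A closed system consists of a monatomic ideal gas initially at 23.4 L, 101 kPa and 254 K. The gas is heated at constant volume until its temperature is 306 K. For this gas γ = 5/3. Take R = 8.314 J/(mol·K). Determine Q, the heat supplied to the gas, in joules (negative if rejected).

726 J

n = P₁V₁/(RT₁) = 101×23.4/(8.314×254) = 1.12 mol.
Isochoric: V stays 23.4 L; P/T = const ⇒ T₂ = 306 K, P₂ = 122 kPa.
W = 0 (no volume change).
ΔU = nCvΔT = 1.12×12.5×(306−254) = 726 J.
Q = ΔU = 726 J.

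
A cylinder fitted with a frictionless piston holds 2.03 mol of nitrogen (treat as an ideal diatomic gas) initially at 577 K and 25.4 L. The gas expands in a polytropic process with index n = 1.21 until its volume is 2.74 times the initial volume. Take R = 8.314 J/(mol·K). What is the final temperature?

P₁ = nRT₁/V₁ = 2.03×8.314×577/25.4 = 383 kPa.
Polytropic n=1.21: T₂ = T₁(V₁/V₂)^(n−1) = 577×(0.365)^0.21 = 467 K; P₂ = P₁(V₁/V₂)^n = 113 kPa.

467 K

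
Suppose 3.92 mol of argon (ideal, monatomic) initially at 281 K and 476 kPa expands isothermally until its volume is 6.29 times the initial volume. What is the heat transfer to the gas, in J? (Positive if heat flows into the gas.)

V₁ = nRT₁/P₁ = 3.92×8.314×281/476 = 19.2 L.
Isothermal: T stays 281 K; PV = const ⇒ V₂ = 121 L, P₂ = 75.7 kPa.
ΔU = 0 (ideal gas, T constant).
W = nRT ln(V₂/V₁) = 3.92×8.314×281×ln(6.29) = 16800 J.
Q = ΔU + W = 16800 J.

16800 J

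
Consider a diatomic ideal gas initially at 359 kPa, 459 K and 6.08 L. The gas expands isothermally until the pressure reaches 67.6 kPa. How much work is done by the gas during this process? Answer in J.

3640 J

n = P₁V₁/(RT₁) = 359×6.08/(8.314×459) = 0.572 mol.
Isothermal: T stays 459 K; PV = const ⇒ V₂ = 32.3 L, P₂ = 67.6 kPa.
W = nRT ln(V₂/V₁) = 0.572×8.314×459×ln(5.31) = 3640 J.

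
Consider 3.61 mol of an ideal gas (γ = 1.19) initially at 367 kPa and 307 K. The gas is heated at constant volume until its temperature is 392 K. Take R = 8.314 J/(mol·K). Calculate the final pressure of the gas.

469 kPa

V₁ = nRT₁/P₁ = 3.61×8.314×307/367 = 25.1 L.
Isochoric: V stays 25.1 L; P/T = const ⇒ T₂ = 392 K, P₂ = 469 kPa.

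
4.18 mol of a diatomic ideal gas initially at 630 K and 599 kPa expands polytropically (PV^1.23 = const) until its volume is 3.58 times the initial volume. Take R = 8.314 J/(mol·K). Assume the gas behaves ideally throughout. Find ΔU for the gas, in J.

-13900 J

V₁ = nRT₁/P₁ = 4.18×8.314×630/599 = 36.6 L.
Polytropic n=1.23: T₂ = T₁(V₁/V₂)^(n−1) = 630×(0.279)^0.23 = 470 K; P₂ = P₁(V₁/V₂)^n = 125 kPa.
For an ideal gas ΔU = nCvΔT with Cv = (5/2)R = 20.8 J/(mol·K).
ΔU = 4.18×20.8×(470−630) = -13900 J.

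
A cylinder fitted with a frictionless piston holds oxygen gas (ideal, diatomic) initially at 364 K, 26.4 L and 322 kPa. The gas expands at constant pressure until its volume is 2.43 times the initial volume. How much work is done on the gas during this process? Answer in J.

-12200 J

n = P₁V₁/(RT₁) = 322×26.4/(8.314×364) = 2.81 mol.
Isobaric: P stays 322 kPa; V/T = const ⇒ T₂ = 885 K, V₂ = 64.2 L.
W = PΔV = 322×(64.2−26.4) kPa·L = 12200 J.
Work done on the gas = −W_by = -12200 J.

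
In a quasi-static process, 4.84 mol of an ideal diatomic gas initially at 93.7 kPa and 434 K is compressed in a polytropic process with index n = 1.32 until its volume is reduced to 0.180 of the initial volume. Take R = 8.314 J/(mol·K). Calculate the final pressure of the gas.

901 kPa

V₁ = nRT₁/P₁ = 4.84×8.314×434/93.7 = 186 L.
Polytropic n=1.32: T₂ = T₁(V₁/V₂)^(n−1) = 434×(5.56)^0.32 = 751 K; P₂ = P₁(V₁/V₂)^n = 901 kPa.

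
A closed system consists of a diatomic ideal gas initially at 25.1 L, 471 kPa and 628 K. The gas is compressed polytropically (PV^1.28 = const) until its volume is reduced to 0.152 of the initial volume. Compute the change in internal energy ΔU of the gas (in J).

n = P₁V₁/(RT₁) = 471×25.1/(8.314×628) = 2.26 mol.
Polytropic n=1.28: T₂ = T₁(V₁/V₂)^(n−1) = 628×(6.58)^0.28 = 1060 K; P₂ = P₁(V₁/V₂)^n = 5250 kPa.
For an ideal gas ΔU = nCvΔT with Cv = (5/2)R = 20.8 J/(mol·K).
ΔU = 2.26×20.8×(1060−628) = 20500 J.

20500 J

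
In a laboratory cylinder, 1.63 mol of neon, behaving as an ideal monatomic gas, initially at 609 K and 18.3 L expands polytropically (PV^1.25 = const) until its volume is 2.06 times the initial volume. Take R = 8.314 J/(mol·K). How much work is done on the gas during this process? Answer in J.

-5460 J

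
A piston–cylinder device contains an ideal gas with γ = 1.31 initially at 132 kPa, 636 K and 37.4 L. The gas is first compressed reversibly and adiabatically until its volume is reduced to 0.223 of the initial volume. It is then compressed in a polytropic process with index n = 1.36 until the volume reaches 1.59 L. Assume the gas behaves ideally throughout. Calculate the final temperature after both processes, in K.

n = P₁V₁/(RT₁) = 132×37.4/(8.314×636) = 0.934 mol.
Step 1 — Adiabatic: TV^(γ−1) = const ⇒ T₂ = 636×(4.48)^0.310 = 1010 K; PV^γ = const ⇒ P₂ = 943 kPa.
ΔU = nCvΔT = 0.934×26.8×(1010−636) = 9430 J.
Q = 0 for an adiabatic process, so W = −ΔU = -9430 J.
State after step 1: P = 943 kPa, V = 8.34 L, T = 1010 K.
Step 2 — Polytropic n=1.36: T₂ = T₁(V₁/V₂)^(n−1) = 1010×(5.25)^0.36 = 1840 K; P₂ = P₁(V₁/V₂)^n = 8980 kPa.
W = (P₁V₁−P₂V₂)/(n−1) = (943×8.34−8980×1.59)/0.36 = -17800 J.
ΔU = nCvΔT = 0.934×26.8×(1840−1010) = 20700 J.
Q = ΔU + W = 2870 J.
Net over both steps: W = -27300 J, Q = 2870 J, ΔU = 30100 J.

1840 K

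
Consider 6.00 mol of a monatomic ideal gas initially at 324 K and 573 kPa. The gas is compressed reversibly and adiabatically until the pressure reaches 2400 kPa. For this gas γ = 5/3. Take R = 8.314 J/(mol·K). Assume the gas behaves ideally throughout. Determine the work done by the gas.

V₁ = nRT₁/P₁ = 6.00×8.314×324/573 = 28.2 L.
Adiabatic: T₂/T₁ = (P₂/P₁)^((γ−1)/γ) ⇒ T₂ = 324×(4.19)^0.400 = 575 K; V₂ = 11.9 L.
ΔU = nCvΔT = 6.00×12.5×(575−324) = 18800 J.
Q = 0 for an adiabatic process, so W = −ΔU = -18800 J.

-18800 J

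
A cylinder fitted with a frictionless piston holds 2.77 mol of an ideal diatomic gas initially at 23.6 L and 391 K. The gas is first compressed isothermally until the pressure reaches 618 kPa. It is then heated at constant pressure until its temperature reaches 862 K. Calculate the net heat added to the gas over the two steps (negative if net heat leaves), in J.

P₁ = nRT₁/V₁ = 2.77×8.314×391/23.6 = 382 kPa.
Step 1 — Isothermal: T stays 391 K; PV = const ⇒ V₂ = 14.6 L, P₂ = 618 kPa.
ΔU = 0 (ideal gas, T constant).
W = nRT ln(V₂/V₁) = 2.77×8.314×391×ln(0.617) = -4340 J.
Q = ΔU + W = -4340 J.
State after step 1: P = 618 kPa, V = 14.6 L, T = 391 K.
Step 2 — Isobaric: P stays 618 kPa; V/T = const ⇒ T₂ = 862 K, V₂ = 32.1 L.
W = PΔV = 618×(32.1−14.6) kPa·L = 10800 J.
ΔU = nCvΔT = 2.77×20.8×(862−391) = 27100 J.
Q = ΔU + W = nCpΔT = 38000 J.
Net over both steps: W = 6500 J, Q = 33600 J, ΔU = 27100 J.

33600 J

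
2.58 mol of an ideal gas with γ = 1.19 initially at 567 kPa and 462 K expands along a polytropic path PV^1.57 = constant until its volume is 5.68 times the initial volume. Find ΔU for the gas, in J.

V₁ = nRT₁/P₁ = 2.58×8.314×462/567 = 17.5 L.
Polytropic n=1.57: T₂ = T₁(V₁/V₂)^(n−1) = 462×(0.176)^0.57 = 172 K; P₂ = P₁(V₁/V₂)^n = 37.1 kPa.
For an ideal gas ΔU = nCvΔT with Cv = R/(γ−1) = 43.8 J/(mol·K).
ΔU = 2.58×43.8×(172−462) = -32800 J.

-32800 J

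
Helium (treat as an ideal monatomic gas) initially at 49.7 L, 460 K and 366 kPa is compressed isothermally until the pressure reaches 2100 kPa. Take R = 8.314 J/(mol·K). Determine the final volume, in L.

8.66 L

Isothermal: T stays 460 K; PV = const ⇒ V₂ = 8.66 L, P₂ = 2100 kPa.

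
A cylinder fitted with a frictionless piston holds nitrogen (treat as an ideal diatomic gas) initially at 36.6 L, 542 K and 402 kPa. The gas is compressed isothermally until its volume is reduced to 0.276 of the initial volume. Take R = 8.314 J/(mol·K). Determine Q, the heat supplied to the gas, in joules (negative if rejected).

n = P₁V₁/(RT₁) = 402×36.6/(8.314×542) = 3.27 mol.
Isothermal: T stays 542 K; PV = const ⇒ V₂ = 10.1 L, P₂ = 1460 kPa.
ΔU = 0 (ideal gas, T constant).
W = nRT ln(V₂/V₁) = 3.27×8.314×542×ln(0.276) = -18900 J.
Q = ΔU + W = -18900 J.

-18900 J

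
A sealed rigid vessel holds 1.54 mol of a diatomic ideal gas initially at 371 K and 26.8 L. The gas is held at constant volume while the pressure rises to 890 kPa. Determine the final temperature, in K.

P₁ = nRT₁/V₁ = 1.54×8.314×371/26.8 = 177 kPa.
Isochoric: V stays 26.8 L; P/T = const ⇒ T₂ = 1860 K, P₂ = 890 kPa.

1860 K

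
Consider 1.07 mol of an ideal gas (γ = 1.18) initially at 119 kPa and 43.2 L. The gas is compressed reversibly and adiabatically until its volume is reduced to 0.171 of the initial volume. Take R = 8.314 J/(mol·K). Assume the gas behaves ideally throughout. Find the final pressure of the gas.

956 kPa

T₁ = P₁V₁/(nR) = 119×43.2/(1.07×8.314) = 578 K.
Adiabatic: TV^(γ−1) = const ⇒ T₂ = 578×(5.85)^0.180 = 794 K; PV^γ = const ⇒ P₂ = 956 kPa.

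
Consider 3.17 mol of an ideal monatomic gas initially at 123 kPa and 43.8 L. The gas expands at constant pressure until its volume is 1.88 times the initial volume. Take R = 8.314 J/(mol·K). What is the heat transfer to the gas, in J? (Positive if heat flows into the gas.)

11900 J

T₁ = P₁V₁/(nR) = 123×43.8/(3.17×8.314) = 204 K.
Isobaric: P stays 123 kPa; V/T = const ⇒ T₂ = 384 K, V₂ = 82.3 L.
W = PΔV = 123×(82.3−43.8) kPa·L = 4740 J.
ΔU = nCvΔT = 3.17×12.5×(384−204) = 7110 J.
Q = ΔU + W = nCpΔT = 11900 J.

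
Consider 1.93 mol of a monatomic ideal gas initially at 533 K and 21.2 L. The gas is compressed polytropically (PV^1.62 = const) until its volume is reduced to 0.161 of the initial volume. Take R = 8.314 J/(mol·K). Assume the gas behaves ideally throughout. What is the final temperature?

1650 K

P₁ = nRT₁/V₁ = 1.93×8.314×533/21.2 = 403 kPa.
Polytropic n=1.62: T₂ = T₁(V₁/V₂)^(n−1) = 533×(6.21)^0.62 = 1650 K; P₂ = P₁(V₁/V₂)^n = 7780 kPa.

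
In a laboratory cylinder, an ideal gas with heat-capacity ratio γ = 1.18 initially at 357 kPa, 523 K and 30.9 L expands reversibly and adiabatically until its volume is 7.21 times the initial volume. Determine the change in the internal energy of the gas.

n = P₁V₁/(RT₁) = 357×30.9/(8.314×523) = 2.54 mol.
Adiabatic: TV^(γ−1) = const ⇒ T₂ = 523×(0.139)^0.180 = 366 K; PV^γ = const ⇒ P₂ = 34.7 kPa.
For an ideal gas ΔU = nCvΔT with Cv = R/(γ−1) = 46.2 J/(mol·K).
ΔU = 2.54×46.2×(366−523) = -18300 J.

-18300 J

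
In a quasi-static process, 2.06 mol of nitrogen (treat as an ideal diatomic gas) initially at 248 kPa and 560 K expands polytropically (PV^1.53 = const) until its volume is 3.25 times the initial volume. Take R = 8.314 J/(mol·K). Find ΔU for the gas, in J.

-11100 J

V₁ = nRT₁/P₁ = 2.06×8.314×560/248 = 38.7 L.
Polytropic n=1.53: T₂ = T₁(V₁/V₂)^(n−1) = 560×(0.308)^0.53 = 300 K; P₂ = P₁(V₁/V₂)^n = 40.9 kPa.
For an ideal gas ΔU = nCvΔT with Cv = (5/2)R = 20.8 J/(mol·K).
ΔU = 2.06×20.8×(300−560) = -11100 J.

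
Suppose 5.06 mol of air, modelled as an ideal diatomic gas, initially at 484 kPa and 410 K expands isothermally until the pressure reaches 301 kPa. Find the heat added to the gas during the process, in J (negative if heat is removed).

V₁ = nRT₁/P₁ = 5.06×8.314×410/484 = 35.6 L.
Isothermal: T stays 410 K; PV = const ⇒ V₂ = 57.3 L, P₂ = 301 kPa.
ΔU = 0 (ideal gas, T constant).
W = nRT ln(V₂/V₁) = 5.06×8.314×410×ln(1.61) = 8190 J.
Q = ΔU + W = 8190 J.

8190 J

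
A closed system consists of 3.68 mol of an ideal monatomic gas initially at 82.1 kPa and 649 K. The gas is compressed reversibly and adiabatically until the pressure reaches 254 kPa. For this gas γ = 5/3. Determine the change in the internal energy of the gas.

17000 J

V₁ = nRT₁/P₁ = 3.68×8.314×649/82.1 = 242 L.
Adiabatic: T₂/T₁ = (P₂/P₁)^((γ−1)/γ) ⇒ T₂ = 649×(3.09)^0.400 = 1020 K; V₂ = 123 L.
For an ideal gas ΔU = nCvΔT with Cv = (3/2)R = 12.5 J/(mol·K).
ΔU = 3.68×12.5×(1020−649) = 17000 J.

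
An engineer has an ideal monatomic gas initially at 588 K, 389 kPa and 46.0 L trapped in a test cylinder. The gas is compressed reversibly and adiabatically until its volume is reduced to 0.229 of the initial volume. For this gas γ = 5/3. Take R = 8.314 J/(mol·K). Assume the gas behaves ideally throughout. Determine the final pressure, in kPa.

Adiabatic: TV^(γ−1) = const ⇒ T₂ = 588×(4.37)^0.667 = 1570 K; PV^γ = const ⇒ P₂ = 4540 kPa.

4540 kPa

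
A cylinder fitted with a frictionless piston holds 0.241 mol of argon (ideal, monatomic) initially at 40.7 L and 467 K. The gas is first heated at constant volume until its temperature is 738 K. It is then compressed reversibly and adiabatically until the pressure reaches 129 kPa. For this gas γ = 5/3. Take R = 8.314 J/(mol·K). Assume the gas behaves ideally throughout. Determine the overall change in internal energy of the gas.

2280 J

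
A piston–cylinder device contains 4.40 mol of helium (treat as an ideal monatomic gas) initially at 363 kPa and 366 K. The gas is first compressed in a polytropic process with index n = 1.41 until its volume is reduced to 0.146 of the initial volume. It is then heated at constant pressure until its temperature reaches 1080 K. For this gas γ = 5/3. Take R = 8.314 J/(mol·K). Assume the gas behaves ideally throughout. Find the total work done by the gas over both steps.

V₁ = nRT₁/P₁ = 4.40×8.314×366/363 = 36.9 L.
Step 1 — Polytropic n=1.41: T₂ = T₁(V₁/V₂)^(n−1) = 366×(6.85)^0.41 = 806 K; P₂ = P₁(V₁/V₂)^n = 5470 kPa.
W = (P₁V₁−P₂V₂)/(n−1) = (363×36.9−5470×5.39)/0.41 = -39200 J.
ΔU = nCvΔT = 4.40×12.5×(806−366) = 24100 J.
Q = ΔU + W = -15100 J.
State after step 1: P = 5470 kPa, V = 5.39 L, T = 806 K.
Step 2 — Isobaric: P stays 5470 kPa; V/T = const ⇒ T₂ = 1080 K, V₂ = 7.22 L.
W = PΔV = 5470×(7.22−5.39) kPa·L = 10000 J.
ΔU = nCvΔT = 4.40×12.5×(1080−806) = 15100 J.
Q = ΔU + W = nCpΔT = 25100 J.
Net over both steps: W = -29200 J, Q = 10000 J, ΔU = 39200 J.

-29200 J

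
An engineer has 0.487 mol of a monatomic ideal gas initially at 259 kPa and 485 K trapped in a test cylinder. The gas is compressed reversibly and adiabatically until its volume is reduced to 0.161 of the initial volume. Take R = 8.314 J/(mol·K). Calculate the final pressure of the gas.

5440 kPa

V₁ = nRT₁/P₁ = 0.487×8.314×485/259 = 7.58 L.
Adiabatic: TV^(γ−1) = const ⇒ T₂ = 485×(6.21)^0.667 = 1640 K; PV^γ = const ⇒ P₂ = 5440 kPa.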